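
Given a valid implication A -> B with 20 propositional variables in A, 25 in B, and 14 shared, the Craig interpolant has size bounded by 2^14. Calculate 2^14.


Shared atoms = 14
Craig interpolant size bound = 2^14
= 16384

16384


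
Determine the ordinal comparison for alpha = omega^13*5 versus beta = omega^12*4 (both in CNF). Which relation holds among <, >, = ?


Compare term by term from highest exponent:
alpha = omega^13*5
beta = omega^12*4
Term 1: alpha has omega^13*5, beta has omega^12*4
Result: alpha > beta

alpha > beta


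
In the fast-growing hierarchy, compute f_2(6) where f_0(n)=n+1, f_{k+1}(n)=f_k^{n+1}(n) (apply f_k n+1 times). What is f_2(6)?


f_2(6) = f_1^7(6)
f_1(m) = 2m + 1.
Iterating: f_1^k(n) = 2^k*(n+1) - 1.
f_2(6) = 2^7*(6+1) - 1 = 128*7 - 1 = 895

895


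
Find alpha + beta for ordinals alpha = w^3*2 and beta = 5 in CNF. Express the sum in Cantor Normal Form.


Ordinal addition w^3*2 + 5:
Leading exponent of alpha (3) > leading exponent of beta (0).
Since alpha's term has higher exponent than beta's leading term,
the sum is simply alpha followed by beta.
Result = w^3*2 + 5

w^3*2 + 5


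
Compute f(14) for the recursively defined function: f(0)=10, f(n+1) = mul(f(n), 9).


f(0) = 10
f(1) = mul(f(0), 9) = mul(10, 9) = 90
f(2) = mul(f(1), 9) = mul(90, 9) = 810
f(3) = mul(f(2), 9) = mul(810, 9) = 7290
f(4) = mul(f(3), 9) = mul(7290, 9) = 65610
f(5) = mul(f(4), 9) = mul(65610, 9) = 590490
f(6) = mul(f(5), 9) = mul(590490, 9) = 5314410
f(7) = mul(f(6), 9) = mul(5314410, 9) = 47829690
f(8) = mul(f(7), 9) = mul(47829690, 9) = 430467210
f(9) = mul(f(8), 9) = mul(430467210, 9) = 3874204890
f(10) = mul(f(9), 9) = mul(3874204890, 9) = 34867844010
f(11) = mul(f(10), 9) = mul(34867844010, 9) = 313810596090
f(12) = mul(f(11), 9) = mul(313810596090, 9) = 2824295364810
f(13) = mul(f(12), 9) = mul(2824295364810, 9) = 25418658283290
f(14) = mul(f(13), 9) = mul(25418658283290, 9) = 228767924549610


228767924549610


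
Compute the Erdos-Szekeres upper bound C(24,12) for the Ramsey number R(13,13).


R(13,13) <= C(13+13-2, 13-1) = C(24, 12)
C(24, 12) = 24! / (12! * 12!)
= 2704156

2704156


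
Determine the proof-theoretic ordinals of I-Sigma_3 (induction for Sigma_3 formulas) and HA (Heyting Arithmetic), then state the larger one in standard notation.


Proof-theoretic ordinal of I-Sigma_3 (induction for Sigma_3 formulas): omega^(omega^(omega^omega))
Proof-theoretic ordinal of HA (Heyting Arithmetic): epsilon_0
Comparing: omega^(omega^(omega^omega)) < epsilon_0.
The larger ordinal is epsilon_0 (from HA (Heyting Arithmetic)).

epsilon_0


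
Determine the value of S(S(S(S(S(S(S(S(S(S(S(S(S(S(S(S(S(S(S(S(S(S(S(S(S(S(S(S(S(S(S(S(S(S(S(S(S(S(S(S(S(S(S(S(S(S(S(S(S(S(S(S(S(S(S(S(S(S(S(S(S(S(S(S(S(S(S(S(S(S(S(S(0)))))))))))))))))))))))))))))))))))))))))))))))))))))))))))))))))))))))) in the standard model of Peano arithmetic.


Counting successors applied to 0:
72 applications of S to 0 = 72

72


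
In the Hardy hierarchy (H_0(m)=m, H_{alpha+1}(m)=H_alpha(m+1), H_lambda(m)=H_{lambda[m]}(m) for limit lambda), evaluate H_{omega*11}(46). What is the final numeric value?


H_{omega*11}(46):
For the Hardy hierarchy, H_{omega*k}(n) = 2^k * n.
2^11 = 2048.
2048 * 46 = 94208

94208


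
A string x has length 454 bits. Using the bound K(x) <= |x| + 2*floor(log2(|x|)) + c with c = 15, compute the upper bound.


floor(log2(454)) = 8
2 * 8 = 16
K(x) <= 454 + 16 + 15 = 485

485


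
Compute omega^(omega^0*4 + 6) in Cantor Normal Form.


omega^(omega^0*4 + 6):
omega^0 = 1, so the exponent is 4 + 6 = 10 (finite ordinal addition).
Result = omega^10, already a single CNF term.

omega^10


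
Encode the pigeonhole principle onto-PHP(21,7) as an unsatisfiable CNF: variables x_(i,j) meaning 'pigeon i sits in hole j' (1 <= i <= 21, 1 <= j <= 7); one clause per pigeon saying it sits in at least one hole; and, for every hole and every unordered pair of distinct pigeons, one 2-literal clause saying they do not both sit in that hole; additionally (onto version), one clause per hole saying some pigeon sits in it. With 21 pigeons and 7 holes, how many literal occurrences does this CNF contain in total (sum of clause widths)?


onto-PHP(21,7): 21 pigeons, 7 holes, 21*7 = 147 variables.
- pigeon clauses: one per pigeon -> 21 clauses of width 7 -> 147 literals
- hole clauses: 7 holes * C(21,2) = 7 * 210 -> 1470 clauses of width 2 -> 2940 literals
- onto clauses: one per hole -> 7 clauses of width 21 -> 147 literals
Total literal occurrences = 147 + 2940 + 147 = 3234

3234


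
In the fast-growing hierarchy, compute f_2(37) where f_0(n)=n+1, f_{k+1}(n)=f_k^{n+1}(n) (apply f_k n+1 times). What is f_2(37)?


f_2(37) = f_1^38(37)
f_1(m) = 2m + 1.
Iterating: f_1^k(n) = 2^k*(n+1) - 1.
f_2(37) = 2^38*(37+1) - 1 = 274877906944*38 - 1 = 10445360463871

10445360463871


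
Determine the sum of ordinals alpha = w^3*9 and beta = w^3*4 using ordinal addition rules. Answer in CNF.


Ordinal addition w^3*9 + w^3*4:
Both terms have the same exponent 3.
w^e*c + w^e*d = w^e*(c+d).
Result = w^3*(9+4) = w^3*13

w^3*13


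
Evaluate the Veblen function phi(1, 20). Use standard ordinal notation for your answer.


phi(1, 20):
phi(1, beta) = epsilon_beta (the beta-th epsilon number).
phi(1, 20) = epsilon_20

epsilon_20


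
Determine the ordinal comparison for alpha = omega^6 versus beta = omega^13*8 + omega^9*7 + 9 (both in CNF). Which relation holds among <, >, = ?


Compare term by term from highest exponent:
alpha = omega^6
beta = omega^13*8 + omega^9*7 + 9
Term 1: alpha has omega^6*1, beta has omega^13*8
Term 2: alpha has omega^0*0, beta has omega^9*7
Term 3: alpha has omega^0*0, beta has omega^0*9
Result: alpha < beta

alpha < beta


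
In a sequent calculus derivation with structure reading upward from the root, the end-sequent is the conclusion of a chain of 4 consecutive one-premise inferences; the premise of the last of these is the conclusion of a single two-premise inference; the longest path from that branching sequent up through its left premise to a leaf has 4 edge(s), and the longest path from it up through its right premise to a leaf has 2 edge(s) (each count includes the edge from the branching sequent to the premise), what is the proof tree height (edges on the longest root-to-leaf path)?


Longest path through the left premise: 4 edges (measured from the branching sequent)
Longest path through the right premise: 2 edges
Height of the subtree rooted at the branching sequent: max(4, 2) = 4
The branching sequent sits 4 edges above the root (the chain of one-premise inferences), so height = 4 + 4 = 8

8


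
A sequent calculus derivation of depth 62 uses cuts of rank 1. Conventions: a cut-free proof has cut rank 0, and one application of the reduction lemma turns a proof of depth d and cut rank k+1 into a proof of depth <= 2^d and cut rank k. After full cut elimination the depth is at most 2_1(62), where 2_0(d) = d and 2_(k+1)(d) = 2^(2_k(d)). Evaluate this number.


Each rank reduction sends depth d to at most 2^d; cut rank r needs r reductions.
2_0(62) = 62
2_1(62) = 2^62 = 4611686018427387904
Cut-free depth bound = 4611686018427387904

4611686018427387904


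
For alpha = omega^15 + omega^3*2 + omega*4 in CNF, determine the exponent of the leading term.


CNF: omega^15 + omega^3*2 + omega*4
The leading term is omega^15, which has exponent 15.

15


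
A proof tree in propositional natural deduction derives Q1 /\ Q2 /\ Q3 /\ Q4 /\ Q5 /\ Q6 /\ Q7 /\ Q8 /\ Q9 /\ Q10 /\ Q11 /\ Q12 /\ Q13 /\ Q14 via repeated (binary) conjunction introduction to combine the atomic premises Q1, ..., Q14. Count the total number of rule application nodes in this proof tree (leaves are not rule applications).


The target conjunction has 14 conjuncts, i.e. 13 binary /\ connectives.
Each conjunction-intro joins two pieces, so 14 atoms require 14-1 = 13 applications.
Total inference nodes = 13

13


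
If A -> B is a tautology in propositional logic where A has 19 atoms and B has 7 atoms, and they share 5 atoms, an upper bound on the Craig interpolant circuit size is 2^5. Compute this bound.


Shared atoms = 5
Craig interpolant size bound = 2^5
= 32

32


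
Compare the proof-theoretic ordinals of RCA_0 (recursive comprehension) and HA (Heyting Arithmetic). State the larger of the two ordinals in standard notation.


Proof-theoretic ordinal of RCA_0 (recursive comprehension): omega^omega
Proof-theoretic ordinal of HA (Heyting Arithmetic): epsilon_0
Comparing: omega^omega < epsilon_0.
The larger ordinal is epsilon_0 (from HA (Heyting Arithmetic)).

epsilon_0


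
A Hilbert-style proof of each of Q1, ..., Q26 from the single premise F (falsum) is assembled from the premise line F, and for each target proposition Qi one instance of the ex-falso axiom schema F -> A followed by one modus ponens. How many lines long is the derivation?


Ex falso, line by line:
- 1 premise line (F)
- 26 targets, each needing 1 axiom instance (F -> Qi) + 1 MP = 2 lines: 2 * 26 = 52
Total = 1 + 52 = 53 lines.

53


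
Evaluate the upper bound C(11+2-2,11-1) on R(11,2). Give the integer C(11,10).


R(11,2) <= C(11+2-2, 11-1) = C(11, 10)
C(11, 10) = 11! / (10! * 1!)
= 11

11


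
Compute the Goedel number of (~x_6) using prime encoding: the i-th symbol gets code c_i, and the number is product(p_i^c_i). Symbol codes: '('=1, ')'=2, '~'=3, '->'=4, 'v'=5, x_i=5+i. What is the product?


Formula: (~x_6)
Symbol codes: [1, 3, 11, 2]
Primes: [2, 3, 5, 7]
p_1^1 = 2^1 = 2
p_2^3 = 3^3 = 27
p_3^11 = 5^11 = 48828125
p_4^2 = 7^2 = 49
Product = 129199218750

129199218750


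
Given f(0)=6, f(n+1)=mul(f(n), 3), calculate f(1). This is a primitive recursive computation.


f(0) = 6
f(1) = mul(f(0), 3) = mul(6, 3) = 18


18


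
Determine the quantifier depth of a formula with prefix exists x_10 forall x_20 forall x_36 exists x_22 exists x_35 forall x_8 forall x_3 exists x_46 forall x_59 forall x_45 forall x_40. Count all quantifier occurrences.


Quantifier prefix has 11 quantifier symbols.
Quantifier depth = 11

11


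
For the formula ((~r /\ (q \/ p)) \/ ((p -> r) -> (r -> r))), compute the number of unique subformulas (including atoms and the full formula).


Formula: ((~r /\ (q \/ p)) \/ ((p -> r) -> (r -> r)))
Subformulas found:
  1. q
  2. r
  3. p
  4. ~r
  5. (r -> r)
  6. (q \/ p)
  7. (p -> r)
  8. (~r /\ (q \/ p))
  9. ((p -> r) -> (r -> r))
  10. ((~r /\ (q \/ p)) \/ ((p -> r) -> (r -> r)))
Total distinct subformulas = 10

10


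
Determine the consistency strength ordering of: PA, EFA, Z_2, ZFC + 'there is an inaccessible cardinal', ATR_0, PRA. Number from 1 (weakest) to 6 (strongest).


Ordering by consistency strength:
1. EFA
2. PRA
3. PA
4. ATR_0
5. Z_2
6. ZFC + 'there is an inaccessible cardinal'


PA=3, EFA=1, Z_2=5, ZFC + 'there is an inaccessible cardinal'=6, ATR_0=4, PRA=2


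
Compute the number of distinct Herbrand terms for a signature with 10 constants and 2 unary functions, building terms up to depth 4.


Herbrand terms by depth:
Depth 0: 10 constants
Depth 1: 20 new terms (running total: 30)
Depth 2: 40 new terms (running total: 70)
Depth 3: 80 new terms (running total: 150)
Depth 4: 160 new terms (running total: 310)
Total distinct ground terms = 310

310


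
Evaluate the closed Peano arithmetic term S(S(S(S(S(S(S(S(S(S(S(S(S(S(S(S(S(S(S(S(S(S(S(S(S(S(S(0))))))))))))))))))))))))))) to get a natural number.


Counting successors applied to 0:
27 applications of S to 0 = 27

27


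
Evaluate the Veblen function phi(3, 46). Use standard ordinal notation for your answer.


phi(3, 46):
phi(3, beta) = eta_beta (the beta-th eta number, fixed point of zeta).
phi(3, 46) = eta_46

eta_46


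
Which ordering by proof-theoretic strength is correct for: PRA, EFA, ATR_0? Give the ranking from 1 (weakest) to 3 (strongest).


Ordering by consistency strength:
1. EFA
2. PRA
3. ATR_0


PRA=2, EFA=1, ATR_0=3


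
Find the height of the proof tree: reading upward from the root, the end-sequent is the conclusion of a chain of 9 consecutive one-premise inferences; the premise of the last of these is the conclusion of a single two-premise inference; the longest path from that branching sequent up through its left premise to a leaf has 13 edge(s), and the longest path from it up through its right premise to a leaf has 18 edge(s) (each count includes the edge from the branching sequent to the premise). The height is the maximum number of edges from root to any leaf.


Longest path through the left premise: 13 edges (measured from the branching sequent)
Longest path through the right premise: 18 edges
Height of the subtree rooted at the branching sequent: max(13, 18) = 18
The branching sequent sits 9 edges above the root (the chain of one-premise inferences), so height = 18 + 9 = 27

27


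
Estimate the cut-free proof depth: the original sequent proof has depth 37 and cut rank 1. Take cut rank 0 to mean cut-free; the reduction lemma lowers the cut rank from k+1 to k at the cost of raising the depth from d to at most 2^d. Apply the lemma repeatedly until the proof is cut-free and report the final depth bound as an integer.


Each rank reduction sends depth d to at most 2^d; cut rank r needs r reductions.
2_0(37) = 37
2_1(37) = 2^37 = 137438953472
Cut-free depth bound = 137438953472

137438953472


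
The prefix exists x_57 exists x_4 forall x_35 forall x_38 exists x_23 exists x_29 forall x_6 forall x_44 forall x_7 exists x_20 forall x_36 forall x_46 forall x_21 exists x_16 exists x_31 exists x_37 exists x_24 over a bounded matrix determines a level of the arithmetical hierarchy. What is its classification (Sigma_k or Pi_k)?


Leading quantifier is exists, so the class is Sigma.
Number of quantifier blocks = alternations + 1 = 6 + 1 = 7.
Classification: Sigma_7

Sigma_7


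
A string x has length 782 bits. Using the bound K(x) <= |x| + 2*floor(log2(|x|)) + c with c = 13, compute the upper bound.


floor(log2(782)) = 9
2 * 9 = 18
K(x) <= 782 + 18 + 13 = 813

813


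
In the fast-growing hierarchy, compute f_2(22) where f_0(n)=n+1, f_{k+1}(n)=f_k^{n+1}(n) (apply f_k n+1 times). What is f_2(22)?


f_2(22) = f_1^23(22)
f_1(m) = 2m + 1.
Iterating: f_1^k(n) = 2^k*(n+1) - 1.
f_2(22) = 2^23*(22+1) - 1 = 8388608*23 - 1 = 192937983

192937983


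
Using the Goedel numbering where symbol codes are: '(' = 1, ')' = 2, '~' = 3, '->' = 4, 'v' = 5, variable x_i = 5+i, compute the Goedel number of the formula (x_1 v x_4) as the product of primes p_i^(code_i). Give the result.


Formula: (x_1 v x_4)
Symbol codes: [1, 6, 5, 9, 2]
Primes: [2, 3, 5, 7, 11]
p_1^1 = 2^1 = 2
p_2^6 = 3^6 = 729
p_3^5 = 5^5 = 3125
p_4^9 = 7^9 = 40353607
p_5^2 = 11^2 = 121
Product = 22247195749143750

22247195749143750


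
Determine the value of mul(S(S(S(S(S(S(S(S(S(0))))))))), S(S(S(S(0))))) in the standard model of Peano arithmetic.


mul(S^9(0), S^4(0)):
S^9(0) = 9
S^4(0) = 4
9 * 4 = 36

36


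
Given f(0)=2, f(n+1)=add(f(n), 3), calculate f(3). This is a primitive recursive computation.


f(0) = 2
f(1) = add(f(0), 3) = add(2, 3) = 5
f(2) = add(f(1), 3) = add(5, 3) = 8
f(3) = add(f(2), 3) = add(8, 3) = 11


11


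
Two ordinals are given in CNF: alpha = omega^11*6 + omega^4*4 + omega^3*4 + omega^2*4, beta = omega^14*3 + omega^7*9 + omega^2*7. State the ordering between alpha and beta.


Compare term by term from highest exponent:
alpha = omega^11*6 + omega^4*4 + omega^3*4 + omega^2*4
beta = omega^14*3 + omega^7*9 + omega^2*7
Term 1: alpha has omega^11*6, beta has omega^14*3
Term 2: alpha has omega^4*4, beta has omega^7*9
Term 3: alpha has omega^3*4, beta has omega^2*7
Term 4: alpha has omega^2*4, beta has omega^0*0
Result: alpha < beta

alpha < beta


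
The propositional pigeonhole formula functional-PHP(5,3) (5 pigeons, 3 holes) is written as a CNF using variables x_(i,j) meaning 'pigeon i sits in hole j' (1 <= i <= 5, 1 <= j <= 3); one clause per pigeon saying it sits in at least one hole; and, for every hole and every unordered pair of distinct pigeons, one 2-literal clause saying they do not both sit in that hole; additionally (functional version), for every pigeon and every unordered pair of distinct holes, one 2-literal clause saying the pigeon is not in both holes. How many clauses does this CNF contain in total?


functional-PHP(5,3): 5 pigeons, 3 holes, 5*3 = 15 variables.
- pigeon clauses: one per pigeon -> 5 clauses
- hole clauses: 3 holes * C(5,2) = 3 * 10 -> 30 clauses
- functional clauses: 5 pigeons * C(3,2) = 5 * 3 -> 15 clauses
Total clauses = 5 + 30 + 15 = 50

50


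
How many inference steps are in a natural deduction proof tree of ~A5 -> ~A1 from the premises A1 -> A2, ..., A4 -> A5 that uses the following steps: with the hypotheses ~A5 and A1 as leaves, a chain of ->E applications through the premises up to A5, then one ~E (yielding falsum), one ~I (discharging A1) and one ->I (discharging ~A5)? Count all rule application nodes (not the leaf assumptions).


From hypothesis A1, 4 ->E steps along the 4 premises yield A5.
~E with hypothesis ~A5 gives falsum (1 node); ~I discharging A1 gives ~A1 (1 node); ->I discharging ~A5 gives the goal (1 node).
Total = 4 + 3 = 7 inference nodes.

7


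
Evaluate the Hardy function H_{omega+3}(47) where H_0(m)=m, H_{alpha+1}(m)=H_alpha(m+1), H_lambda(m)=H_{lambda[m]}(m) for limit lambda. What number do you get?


H_{omega+3}(47):
Unwind the 3 successor steps: H_{omega+3}(47) = H_omega(47+3) = H_omega(50).
H_omega(m) = H_m(m) = m + m = 2m.
Result = 2 * 50 = 100

100


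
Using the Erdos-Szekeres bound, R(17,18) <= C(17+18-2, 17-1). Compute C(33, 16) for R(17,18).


R(17,18) <= C(17+18-2, 17-1) = C(33, 16)
C(33, 16) = 33! / (16! * 17!)
= 1166803110

1166803110


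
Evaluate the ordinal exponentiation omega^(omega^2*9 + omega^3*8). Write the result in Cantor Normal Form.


omega^(omega^2*9 + omega^3*8):
In ordinal addition a term is absorbed by a following term of strictly larger exponent: 2 < 3, so omega^2*9 + omega^3*8 = omega^3*8.
omega raised to a CNF ordinal is a single CNF term: Result = omega^(omega^3*8)

omega^(omega^3*8)


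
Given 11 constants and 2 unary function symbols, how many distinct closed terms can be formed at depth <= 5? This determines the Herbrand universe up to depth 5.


Herbrand terms by depth:
Depth 0: 11 constants
Depth 1: 22 new terms (running total: 33)
Depth 2: 44 new terms (running total: 77)
Depth 3: 88 new terms (running total: 165)
Depth 4: 176 new terms (running total: 341)
Depth 5: 352 new terms (running total: 693)
Total distinct ground terms = 693

693


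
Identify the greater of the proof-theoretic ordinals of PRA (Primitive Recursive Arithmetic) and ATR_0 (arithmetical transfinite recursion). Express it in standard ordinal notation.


Proof-theoretic ordinal of PRA (Primitive Recursive Arithmetic): omega^omega
Proof-theoretic ordinal of ATR_0 (arithmetical transfinite recursion): Gamma_0
Comparing: omega^omega < Gamma_0.
The larger ordinal is Gamma_0 (from ATR_0 (arithmetical transfinite recursion)).

Gamma_0


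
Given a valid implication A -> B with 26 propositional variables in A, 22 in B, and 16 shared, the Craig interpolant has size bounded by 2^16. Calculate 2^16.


Shared atoms = 16
Craig interpolant size bound = 2^16
= 65536

65536


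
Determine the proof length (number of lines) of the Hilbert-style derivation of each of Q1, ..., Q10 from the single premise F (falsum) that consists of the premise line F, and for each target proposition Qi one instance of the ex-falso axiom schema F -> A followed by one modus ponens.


Ex falso, line by line:
- 1 premise line (F)
- 10 targets, each needing 1 axiom instance (F -> Qi) + 1 MP = 2 lines: 2 * 10 = 20
Total = 1 + 20 = 21 lines.

21


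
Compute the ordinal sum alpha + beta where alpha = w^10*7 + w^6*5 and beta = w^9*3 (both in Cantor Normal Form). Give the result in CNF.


Ordinal addition (w^10*7 + w^6*5) + w^9*3:
alpha's leading term has exponent 10 > beta's exponent 9, so it survives.
alpha's tail term has exponent 6 < beta's exponent 9, so it is absorbed by beta.
In ordinal addition, any term followed by a strictly larger-exponent term is absorbed.
Result = w^10*7 + w^9*3

w^10*7 + w^9*3


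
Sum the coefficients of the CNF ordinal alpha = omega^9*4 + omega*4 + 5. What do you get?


CNF: omega^9*4 + omega*4 + 5
Coefficients: 4 + 4 + 5 = 13

13


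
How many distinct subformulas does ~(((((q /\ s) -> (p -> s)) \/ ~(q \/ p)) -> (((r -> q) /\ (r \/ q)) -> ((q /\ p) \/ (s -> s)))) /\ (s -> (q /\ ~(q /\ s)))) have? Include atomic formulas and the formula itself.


Formula: ~(((((q /\ s) -> (p -> s)) \/ ~(q \/ p)) -> (((r -> q) /\ (r \/ q)) -> ((q /\ p) \/ (s -> s)))) /\ (s -> (q /\ ~(q /\ s))))
Subformulas found:
  1. r
  2. q
  3. s
  4. p
  5. (p -> s)
  6. (r -> q)
  7. (q /\ p)
  8. (q \/ p)
  9. (r \/ q)
  10. (q /\ s)
  11. (s -> s)
  12. ~(q /\ s)
  13. ~(q \/ p)
  14. (q /\ ~(q /\ s))
  15. ((q /\ s) -> (p -> s))
  16. ((r -> q) /\ (r \/ q))
  17. ((q /\ p) \/ (s -> s))
  18. (s -> (q /\ ~(q /\ s)))
  19. (((q /\ s) -> (p -> s)) \/ ~(q \/ p))
  20. (((r -> q) /\ (r \/ q)) -> ((q /\ p) \/ (s -> s)))
  21. ((((q /\ s) -> (p -> s)) \/ ~(q \/ p)) -> (((r -> q) /\ (r \/ q)) -> ((q /\ p) \/ (s -> s))))
  22. (((((q /\ s) -> (p -> s)) \/ ~(q \/ p)) -> (((r -> q) /\ (r \/ q)) -> ((q /\ p) \/ (s -> s)))) /\ (s -> (q /\ ~(q /\ s))))
  23. ~(((((q /\ s) -> (p -> s)) \/ ~(q \/ p)) -> (((r -> q) /\ (r \/ q)) -> ((q /\ p) \/ (s -> s)))) /\ (s -> (q /\ ~(q /\ s))))
Total distinct subformulas = 23

23


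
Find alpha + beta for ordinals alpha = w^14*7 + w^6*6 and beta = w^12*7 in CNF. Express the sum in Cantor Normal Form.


Ordinal addition (w^14*7 + w^6*6) + w^12*7:
alpha's leading term has exponent 14 > beta's exponent 12, so it survives.
alpha's tail term has exponent 6 < beta's exponent 12, so it is absorbed by beta.
In ordinal addition, any term followed by a strictly larger-exponent term is absorbed.
Result = w^14*7 + w^12*7

w^14*7 + w^12*7


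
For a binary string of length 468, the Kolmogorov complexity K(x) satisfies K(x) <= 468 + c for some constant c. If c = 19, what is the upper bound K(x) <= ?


K(x) <= |x| + c = 468 + 19 = 487

487


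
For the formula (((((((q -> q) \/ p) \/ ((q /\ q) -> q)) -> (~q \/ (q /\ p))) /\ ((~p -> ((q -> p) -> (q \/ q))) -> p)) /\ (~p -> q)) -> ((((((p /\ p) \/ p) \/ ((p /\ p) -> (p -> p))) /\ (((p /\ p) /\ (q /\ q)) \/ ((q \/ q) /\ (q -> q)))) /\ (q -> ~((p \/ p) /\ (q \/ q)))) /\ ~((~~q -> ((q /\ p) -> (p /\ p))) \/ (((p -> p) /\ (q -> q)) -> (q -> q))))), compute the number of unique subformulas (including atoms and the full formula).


Formula: (((((((q -> q) \/ p) \/ ((q /\ q) -> q)) -> (~q \/ (q /\ p))) /\ ((~p -> ((q -> p) -> (q \/ q))) -> p)) /\ (~p -> q)) -> ((((((p /\ p) \/ p) \/ ((p /\ p) -> (p -> p))) /\ (((p /\ p) /\ (q /\ q)) \/ ((q \/ q) /\ (q -> q)))) /\ (q -> ~((p \/ p) /\ (q \/ q)))) /\ ~((~~q -> ((q /\ p) -> (p /\ p))) \/ (((p -> p) /\ (q -> q)) -> (q -> q)))))
Subformulas found:
  1. p
  2. q
  3. ~p
  4. ~q
  5. ~~q
  6. (q /\ p)
  7. (q /\ q)
  8. (q -> p)
  9. (q -> q)
  10. (p -> p)
  11. (p \/ p)
  12. (p /\ p)
  13. (q \/ q)
  14. (~p -> q)
  15. ((q -> q) \/ p)
  16. ((q /\ q) -> q)
  17. ((p /\ p) \/ p)
  18. (~q \/ (q /\ p))
  19. ((p /\ p) -> (p -> p))
  20. ((q \/ q) /\ (q -> q))
  21. ((q -> p) -> (q \/ q))
  22. ((p /\ p) /\ (q /\ q))
  23. ((p -> p) /\ (q -> q))
  24. ((q /\ p) -> (p /\ p))
  25. ((p \/ p) /\ (q \/ q))
  26. ~((p \/ p) /\ (q \/ q))
  27. (q -> ~((p \/ p) /\ (q \/ q)))
  28. (~p -> ((q -> p) -> (q \/ q)))
  29. (~~q -> ((q /\ p) -> (p /\ p)))
  30. (((p -> p) /\ (q -> q)) -> (q -> q))
  31. (((q -> q) \/ p) \/ ((q /\ q) -> q))
  32. ((~p -> ((q -> p) -> (q \/ q))) -> p)
  33. (((p /\ p) \/ p) \/ ((p /\ p) -> (p -> p)))
  34. (((p /\ p) /\ (q /\ q)) \/ ((q \/ q) /\ (q -> q)))
  35. ((((q -> q) \/ p) \/ ((q /\ q) -> q)) -> (~q \/ (q /\ p)))
  36. ((~~q -> ((q /\ p) -> (p /\ p))) \/ (((p -> p) /\ (q -> q)) -> (q -> q)))
  37. ~((~~q -> ((q /\ p) -> (p /\ p))) \/ (((p -> p) /\ (q -> q)) -> (q -> q)))
  38. ((((p /\ p) \/ p) \/ ((p /\ p) -> (p -> p))) /\ (((p /\ p) /\ (q /\ q)) \/ ((q \/ q) /\ (q -> q))))
  39. (((((q -> q) \/ p) \/ ((q /\ q) -> q)) -> (~q \/ (q /\ p))) /\ ((~p -> ((q -> p) -> (q \/ q))) -> p))
  40. ((((((q -> q) \/ p) \/ ((q /\ q) -> q)) -> (~q \/ (q /\ p))) /\ ((~p -> ((q -> p) -> (q \/ q))) -> p)) /\ (~p -> q))
  41. (((((p /\ p) \/ p) \/ ((p /\ p) -> (p -> p))) /\ (((p /\ p) /\ (q /\ q)) \/ ((q \/ q) /\ (q -> q)))) /\ (q -> ~((p \/ p) /\ (q \/ q))))
  42. ((((((p /\ p) \/ p) \/ ((p /\ p) -> (p -> p))) /\ (((p /\ p) /\ (q /\ q)) \/ ((q \/ q) /\ (q -> q)))) /\ (q -> ~((p \/ p) /\ (q \/ q)))) /\ ~((~~q -> ((q /\ p) -> (p /\ p))) \/ (((p -> p) /\ (q -> q)) -> (q -> q))))
  43. (((((((q -> q) \/ p) \/ ((q /\ q) -> q)) -> (~q \/ (q /\ p))) /\ ((~p -> ((q -> p) -> (q \/ q))) -> p)) /\ (~p -> q)) -> ((((((p /\ p) \/ p) \/ ((p /\ p) -> (p -> p))) /\ (((p /\ p) /\ (q /\ q)) \/ ((q \/ q) /\ (q -> q)))) /\ (q -> ~((p \/ p) /\ (q \/ q)))) /\ ~((~~q -> ((q /\ p) -> (p /\ p))) \/ (((p -> p) /\ (q -> q)) -> (q -> q)))))
Total distinct subformulas = 43

43


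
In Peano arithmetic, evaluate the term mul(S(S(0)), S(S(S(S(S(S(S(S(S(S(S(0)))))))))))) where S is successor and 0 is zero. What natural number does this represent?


mul(S^2(0), S^11(0)):
S^2(0) = 2
S^11(0) = 11
2 * 11 = 22

22


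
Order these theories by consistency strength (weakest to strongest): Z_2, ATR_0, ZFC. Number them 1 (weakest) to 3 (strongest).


Ordering by consistency strength:
1. ATR_0
2. Z_2
3. ZFC


Z_2=2, ATR_0=1, ZFC=3


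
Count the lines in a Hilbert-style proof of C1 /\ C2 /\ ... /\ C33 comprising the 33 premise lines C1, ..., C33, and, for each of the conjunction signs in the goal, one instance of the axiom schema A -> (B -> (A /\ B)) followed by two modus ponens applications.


Conjoining 33 premises:
- 33 premise lines
- the goal has 32 conjunction signs; each costs 1 axiom instance + 2 MP = 3 lines: 3 * 32 = 96
Total = 33 + 96 = 129 lines.

129


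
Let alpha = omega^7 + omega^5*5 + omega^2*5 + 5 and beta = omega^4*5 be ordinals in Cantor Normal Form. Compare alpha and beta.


Compare term by term from highest exponent:
alpha = omega^7 + omega^5*5 + omega^2*5 + 5
beta = omega^4*5
Term 1: alpha has omega^7*1, beta has omega^4*5
Term 2: alpha has omega^5*5, beta has omega^0*0
Term 3: alpha has omega^2*5, beta has omega^0*0
Term 4: alpha has omega^0*5, beta has omega^0*0
Result: alpha > beta

alpha > beta


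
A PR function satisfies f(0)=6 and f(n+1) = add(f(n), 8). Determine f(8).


f(0) = 6
f(1) = add(f(0), 8) = add(6, 8) = 14
f(2) = add(f(1), 8) = add(14, 8) = 22
f(3) = add(f(2), 8) = add(22, 8) = 30
f(4) = add(f(3), 8) = add(30, 8) = 38
f(5) = add(f(4), 8) = add(38, 8) = 46
f(6) = add(f(5), 8) = add(46, 8) = 54
f(7) = add(f(6), 8) = add(54, 8) = 62
f(8) = add(f(7), 8) = add(62, 8) = 70


70


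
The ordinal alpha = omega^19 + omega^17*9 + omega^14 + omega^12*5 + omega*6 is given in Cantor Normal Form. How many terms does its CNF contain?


CNF: omega^19 + omega^17*9 + omega^14 + omega^12*5 + omega*6
Count the summands separated by '+':
  term 1: omega^19
  term 2: omega^17*9
  term 3: omega^14
  term 4: omega^12*5
  term 5: omega*6
Total terms = 5

5


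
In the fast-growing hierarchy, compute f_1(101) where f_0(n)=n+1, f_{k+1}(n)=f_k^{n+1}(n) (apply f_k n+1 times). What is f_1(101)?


f_1(101) = f_0^102(101)
f_0 adds 1 each time, applied 102 times.
f_1(101) = 101 + 102 = 203

203


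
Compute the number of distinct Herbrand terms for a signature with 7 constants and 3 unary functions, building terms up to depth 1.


Herbrand terms by depth:
Depth 0: 7 constants
Depth 1: 21 new terms (running total: 28)
Total distinct ground terms = 28

28


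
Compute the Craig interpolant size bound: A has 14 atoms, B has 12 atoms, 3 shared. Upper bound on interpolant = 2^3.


Shared atoms = 3
Craig interpolant size bound = 2^3
= 8

8


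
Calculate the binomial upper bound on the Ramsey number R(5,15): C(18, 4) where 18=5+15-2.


R(5,15) <= C(5+15-2, 5-1) = C(18, 4)
C(18, 4) = 18! / (4! * 14!)
= 3060

3060


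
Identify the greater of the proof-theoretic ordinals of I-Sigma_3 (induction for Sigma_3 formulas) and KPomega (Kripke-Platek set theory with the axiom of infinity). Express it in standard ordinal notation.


Proof-theoretic ordinal of I-Sigma_3 (induction for Sigma_3 formulas): omega^(omega^(omega^omega))
Proof-theoretic ordinal of KPomega (Kripke-Platek set theory with the axiom of infinity): psi_0(epsilon_{Omega+1})
Comparing: omega^(omega^(omega^omega)) < psi_0(epsilon_{Omega+1}).
The larger ordinal is psi_0(epsilon_{Omega+1}) (from KPomega (Kripke-Platek set theory with the axiom of infinity)).

psi_0(epsilon_{Omega+1})


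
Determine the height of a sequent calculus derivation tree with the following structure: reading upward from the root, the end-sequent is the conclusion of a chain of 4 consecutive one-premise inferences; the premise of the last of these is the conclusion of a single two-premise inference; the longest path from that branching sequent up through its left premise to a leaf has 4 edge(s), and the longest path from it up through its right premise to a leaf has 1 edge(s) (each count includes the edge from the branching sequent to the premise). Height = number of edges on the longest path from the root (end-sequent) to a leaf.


Longest path through the left premise: 4 edges (measured from the branching sequent)
Longest path through the right premise: 1 edges
Height of the subtree rooted at the branching sequent: max(4, 1) = 4
The branching sequent sits 4 edges above the root (the chain of one-premise inferences), so height = 4 + 4 = 8

8


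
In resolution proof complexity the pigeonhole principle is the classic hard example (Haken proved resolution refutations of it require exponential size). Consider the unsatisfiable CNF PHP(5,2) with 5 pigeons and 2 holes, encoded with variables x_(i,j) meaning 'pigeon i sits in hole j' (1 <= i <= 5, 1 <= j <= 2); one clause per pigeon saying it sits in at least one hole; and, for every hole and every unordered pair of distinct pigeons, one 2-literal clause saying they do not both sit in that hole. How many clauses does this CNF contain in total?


PHP(5,2): 5 pigeons, 2 holes, 5*2 = 10 variables.
- pigeon clauses: one per pigeon -> 5 clauses
- hole clauses: 2 holes * C(5,2) = 2 * 10 -> 20 clauses
Total clauses = 5 + 20 = 25

25


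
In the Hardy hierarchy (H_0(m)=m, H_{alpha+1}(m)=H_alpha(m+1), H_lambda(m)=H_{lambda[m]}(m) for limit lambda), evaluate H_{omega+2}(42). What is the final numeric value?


H_{omega+2}(42):
Unwind the 2 successor steps: H_{omega+2}(42) = H_omega(42+2) = H_omega(44).
H_omega(m) = H_m(m) = m + m = 2m.
Result = 2 * 44 = 88

88


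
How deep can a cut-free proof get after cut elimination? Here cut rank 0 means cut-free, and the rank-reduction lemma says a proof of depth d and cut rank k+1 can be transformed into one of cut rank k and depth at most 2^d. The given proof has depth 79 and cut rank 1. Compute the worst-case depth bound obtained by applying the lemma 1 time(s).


Each rank reduction sends depth d to at most 2^d; cut rank r needs r reductions.
2_0(79) = 79
2_1(79) = 2^79 = 604462909807314587353088
Cut-free depth bound = 604462909807314587353088

604462909807314587353088


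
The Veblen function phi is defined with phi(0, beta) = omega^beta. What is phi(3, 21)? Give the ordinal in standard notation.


phi(3, 21):
phi(3, beta) = eta_beta (the beta-th eta number, fixed point of zeta).
phi(3, 21) = eta_21

eta_21


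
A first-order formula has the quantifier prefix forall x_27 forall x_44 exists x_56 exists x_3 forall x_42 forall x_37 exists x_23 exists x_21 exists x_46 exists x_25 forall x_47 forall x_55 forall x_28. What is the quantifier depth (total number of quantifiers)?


Quantifier prefix has 13 quantifier symbols.
Quantifier depth = 13

13


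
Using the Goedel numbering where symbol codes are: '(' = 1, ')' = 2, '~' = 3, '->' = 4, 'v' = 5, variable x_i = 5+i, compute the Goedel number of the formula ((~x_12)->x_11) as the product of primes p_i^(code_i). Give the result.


Formula: ((~x_12)->x_11)
Symbol codes: [1, 1, 3, 17, 2, 4, 16, 2]
Primes: [2, 3, 5, 7, 11, 13, 17, 19]
p_1^1 = 2^1 = 2
p_2^1 = 3^1 = 3
p_3^3 = 5^3 = 125
p_4^17 = 7^17 = 232630513987207
p_5^2 = 11^2 = 121
p_6^4 = 13^4 = 28561
p_7^16 = 17^16 = 48661191875666868481
p_8^2 = 19^2 = 361
Product = 10591968173409586318827858952168715914737185250

10591968173409586318827858952168715914737185250


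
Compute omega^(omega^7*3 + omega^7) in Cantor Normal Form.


omega^(omega^7*3 + omega^7):
Both terms of the exponent have the same exponent 7, so they merge: omega^7*3 + omega^7 = omega^7*(3+1) = omega^7*4.
omega raised to a CNF ordinal is a single CNF term: Result = omega^(omega^7*4)

omega^(omega^7*4)


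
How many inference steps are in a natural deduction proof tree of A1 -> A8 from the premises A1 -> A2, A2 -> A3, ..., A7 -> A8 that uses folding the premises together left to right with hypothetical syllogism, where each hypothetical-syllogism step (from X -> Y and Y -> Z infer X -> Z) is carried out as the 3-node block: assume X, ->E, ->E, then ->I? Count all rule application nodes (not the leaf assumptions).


There are 7 premises in the chain. The first HS step combines premises 1 and 2; each further premise needs one more HS step.
So 7 premises require 7 - 1 = 6 hypothetical-syllogism steps.
Each HS step uses 3 inference nodes (->E, ->E, ->I).
6 * 3 = 18 total inference nodes.

18


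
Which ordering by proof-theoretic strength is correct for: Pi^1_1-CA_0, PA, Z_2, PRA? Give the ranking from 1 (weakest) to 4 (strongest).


Ordering by consistency strength:
1. PRA
2. PA
3. Pi^1_1-CA_0
4. Z_2


Pi^1_1-CA_0=3, PA=2, Z_2=4, PRA=1


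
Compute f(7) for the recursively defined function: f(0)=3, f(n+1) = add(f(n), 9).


f(0) = 3
f(1) = add(f(0), 9) = add(3, 9) = 12
f(2) = add(f(1), 9) = add(12, 9) = 21
f(3) = add(f(2), 9) = add(21, 9) = 30
f(4) = add(f(3), 9) = add(30, 9) = 39
f(5) = add(f(4), 9) = add(39, 9) = 48
f(6) = add(f(5), 9) = add(48, 9) = 57
f(7) = add(f(6), 9) = add(57, 9) = 66


66


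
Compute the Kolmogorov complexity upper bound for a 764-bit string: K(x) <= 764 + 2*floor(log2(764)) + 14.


floor(log2(764)) = 9
2 * 9 = 18
K(x) <= 764 + 18 + 14 = 796

796


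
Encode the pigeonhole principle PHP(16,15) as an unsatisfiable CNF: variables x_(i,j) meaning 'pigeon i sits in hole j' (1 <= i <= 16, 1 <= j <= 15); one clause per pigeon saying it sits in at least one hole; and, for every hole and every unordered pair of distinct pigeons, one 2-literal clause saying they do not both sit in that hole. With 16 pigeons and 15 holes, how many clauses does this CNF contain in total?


PHP(16,15): 16 pigeons, 15 holes, 16*15 = 240 variables.
- pigeon clauses: one per pigeon -> 16 clauses
- hole clauses: 15 holes * C(16,2) = 15 * 120 -> 1800 clauses
Total clauses = 16 + 1800 = 1816

1816


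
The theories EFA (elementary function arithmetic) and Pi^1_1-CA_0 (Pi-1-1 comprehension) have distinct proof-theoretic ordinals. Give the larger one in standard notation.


Proof-theoretic ordinal of EFA (elementary function arithmetic): omega^3
Proof-theoretic ordinal of Pi^1_1-CA_0 (Pi-1-1 comprehension): psi_0(Omega_omega)
Comparing: omega^3 < psi_0(Omega_omega).
The larger ordinal is psi_0(Omega_omega) (from Pi^1_1-CA_0 (Pi-1-1 comprehension)).

psi_0(Omega_omega)


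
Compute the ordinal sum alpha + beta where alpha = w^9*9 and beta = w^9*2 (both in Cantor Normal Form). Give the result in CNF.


Ordinal addition w^9*9 + w^9*2:
Both terms have the same exponent 9.
w^e*c + w^e*d = w^e*(c+d).
Result = w^9*(9+2) = w^9*11

w^9*11


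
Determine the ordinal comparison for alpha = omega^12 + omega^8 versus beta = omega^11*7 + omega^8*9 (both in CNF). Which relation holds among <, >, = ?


Compare term by term from highest exponent:
alpha = omega^12 + omega^8
beta = omega^11*7 + omega^8*9
Term 1: alpha has omega^12*1, beta has omega^11*7
Term 2: alpha has omega^8*1, beta has omega^8*9
Result: alpha > beta

alpha > beta


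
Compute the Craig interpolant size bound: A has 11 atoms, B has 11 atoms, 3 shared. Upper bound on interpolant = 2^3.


Shared atoms = 3
Craig interpolant size bound = 2^3
= 8

8


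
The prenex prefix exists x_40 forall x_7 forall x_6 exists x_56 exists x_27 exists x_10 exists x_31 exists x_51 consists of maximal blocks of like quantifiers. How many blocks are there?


Alternations = 2.
Blocks = alternations + 1 = 3

3


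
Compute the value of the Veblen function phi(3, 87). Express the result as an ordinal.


phi(3, 87):
phi(3, beta) = eta_beta (the beta-th eta number, fixed point of zeta).
phi(3, 87) = eta_87

eta_87


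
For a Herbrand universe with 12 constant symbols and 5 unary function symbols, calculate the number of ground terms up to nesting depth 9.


Herbrand terms by depth:
Depth 0: 12 constants
Depth 1: 60 new terms (running total: 72)
Depth 2: 300 new terms (running total: 372)
Depth 3: 1500 new terms (running total: 1872)
Depth 4: 7500 new terms (running total: 9372)
Depth 5: 37500 new terms (running total: 46872)
Depth 6: 187500 new terms (running total: 234372)
Depth 7: 937500 new terms (running total: 1171872)
Depth 8: 4687500 new terms (running total: 5859372)
Depth 9: 23437500 new terms (running total: 29296872)
Total distinct ground terms = 29296872

29296872


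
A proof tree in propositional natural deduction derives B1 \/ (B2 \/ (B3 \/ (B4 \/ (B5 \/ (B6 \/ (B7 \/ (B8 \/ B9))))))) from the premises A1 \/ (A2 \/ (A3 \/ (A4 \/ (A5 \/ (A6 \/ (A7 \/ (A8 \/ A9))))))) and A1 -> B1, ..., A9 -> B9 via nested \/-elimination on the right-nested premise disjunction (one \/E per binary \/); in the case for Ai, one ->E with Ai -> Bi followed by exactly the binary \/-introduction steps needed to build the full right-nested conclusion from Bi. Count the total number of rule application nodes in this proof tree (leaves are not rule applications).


Constructive dilemma with 9 branches, all disjunctions right-nested:
- \/E: the premise has 8 binary \/, each eliminated once: 8 nodes.
- ->E: one per case (Ai with Ai -> Bi gives Bi): 9 nodes.
- \/I: in case i < n, Bi needs 1 step to form Bi \/ (B(i+1) \/ ...) and then i-1 steps to prepend B(i-1), ..., B1, i.e. i steps; in case i = n, B9 needs 8 prepend steps.
  \/I total = (1 + 2 + ... + 8) + 8 = 36 + 8 = 44 nodes.
Total = 8 + 9 + 44 = 61

61


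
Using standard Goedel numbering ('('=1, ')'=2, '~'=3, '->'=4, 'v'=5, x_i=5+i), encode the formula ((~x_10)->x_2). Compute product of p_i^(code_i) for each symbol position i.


Formula: ((~x_10)->x_2)
Symbol codes: [1, 1, 3, 15, 2, 4, 7, 2]
Primes: [2, 3, 5, 7, 11, 13, 17, 19]
p_1^1 = 2^1 = 2
p_2^1 = 3^1 = 3
p_3^3 = 5^3 = 125
p_4^15 = 7^15 = 4747561509943
p_5^2 = 11^2 = 121
p_6^4 = 13^4 = 28561
p_7^7 = 17^7 = 410338673
p_8^2 = 19^2 = 361
Product = 1822805350505939151368691073649250

1822805350505939151368691073649250


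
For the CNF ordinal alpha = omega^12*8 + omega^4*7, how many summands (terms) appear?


CNF: omega^12*8 + omega^4*7
Count the summands separated by '+':
  term 1: omega^12*8
  term 2: omega^4*7
Total terms = 2

2


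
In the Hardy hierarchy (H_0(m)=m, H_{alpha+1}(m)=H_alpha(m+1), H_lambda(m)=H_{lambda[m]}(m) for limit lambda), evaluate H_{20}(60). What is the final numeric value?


H_20(60):
For finite ordinals k, H_k(n) = n + k (each successor step adds 1).
H_20(60) = 60 + 20 = 80

80


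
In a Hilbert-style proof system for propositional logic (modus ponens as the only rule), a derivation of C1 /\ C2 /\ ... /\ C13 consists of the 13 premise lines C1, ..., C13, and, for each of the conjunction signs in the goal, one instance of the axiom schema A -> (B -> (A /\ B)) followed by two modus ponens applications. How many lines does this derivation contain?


Conjoining 13 premises:
- 13 premise lines
- the goal has 12 conjunction signs; each costs 1 axiom instance + 2 MP = 3 lines: 3 * 12 = 36
Total = 13 + 36 = 49 lines.

49
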